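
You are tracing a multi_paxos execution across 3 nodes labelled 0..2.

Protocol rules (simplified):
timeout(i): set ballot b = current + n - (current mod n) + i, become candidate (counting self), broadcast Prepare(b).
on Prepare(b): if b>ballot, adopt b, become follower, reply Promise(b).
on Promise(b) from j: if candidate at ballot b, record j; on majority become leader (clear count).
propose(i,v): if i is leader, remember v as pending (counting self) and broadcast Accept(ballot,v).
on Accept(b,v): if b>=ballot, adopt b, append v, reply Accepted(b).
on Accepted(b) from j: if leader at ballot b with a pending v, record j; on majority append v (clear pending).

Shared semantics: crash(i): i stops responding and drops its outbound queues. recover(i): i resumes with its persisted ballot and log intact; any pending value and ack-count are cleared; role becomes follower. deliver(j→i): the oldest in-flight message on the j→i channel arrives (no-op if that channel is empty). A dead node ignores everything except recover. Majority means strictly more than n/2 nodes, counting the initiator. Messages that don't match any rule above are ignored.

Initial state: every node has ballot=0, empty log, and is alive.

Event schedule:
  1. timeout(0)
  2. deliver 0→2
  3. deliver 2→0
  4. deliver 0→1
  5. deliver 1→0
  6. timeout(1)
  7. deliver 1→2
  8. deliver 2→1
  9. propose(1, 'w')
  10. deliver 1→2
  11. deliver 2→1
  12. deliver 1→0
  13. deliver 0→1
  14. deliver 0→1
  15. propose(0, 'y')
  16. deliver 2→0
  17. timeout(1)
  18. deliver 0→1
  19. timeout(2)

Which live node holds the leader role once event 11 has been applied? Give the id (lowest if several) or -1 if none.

1. timeout(0):  <0:cand b3 ->
2. deliver 0→2:  <2:foll b3 ->
3. deliver 2→0:  <0:lead b3 ->
4. deliver 0→1:  <1:foll b3 ->
5. deliver 1→0:  nop
6. timeout(1):  <1:cand b7 ->
7. deliver 1→2:  <2:foll b7 ->
8. deliver 2→1:  <1:lead b7 ->
9. propose(1,'w'):  nop
10. deliver 1→2:  <2:foll b7 w>
11. deliver 2→1:  <1:lead b7 w>

0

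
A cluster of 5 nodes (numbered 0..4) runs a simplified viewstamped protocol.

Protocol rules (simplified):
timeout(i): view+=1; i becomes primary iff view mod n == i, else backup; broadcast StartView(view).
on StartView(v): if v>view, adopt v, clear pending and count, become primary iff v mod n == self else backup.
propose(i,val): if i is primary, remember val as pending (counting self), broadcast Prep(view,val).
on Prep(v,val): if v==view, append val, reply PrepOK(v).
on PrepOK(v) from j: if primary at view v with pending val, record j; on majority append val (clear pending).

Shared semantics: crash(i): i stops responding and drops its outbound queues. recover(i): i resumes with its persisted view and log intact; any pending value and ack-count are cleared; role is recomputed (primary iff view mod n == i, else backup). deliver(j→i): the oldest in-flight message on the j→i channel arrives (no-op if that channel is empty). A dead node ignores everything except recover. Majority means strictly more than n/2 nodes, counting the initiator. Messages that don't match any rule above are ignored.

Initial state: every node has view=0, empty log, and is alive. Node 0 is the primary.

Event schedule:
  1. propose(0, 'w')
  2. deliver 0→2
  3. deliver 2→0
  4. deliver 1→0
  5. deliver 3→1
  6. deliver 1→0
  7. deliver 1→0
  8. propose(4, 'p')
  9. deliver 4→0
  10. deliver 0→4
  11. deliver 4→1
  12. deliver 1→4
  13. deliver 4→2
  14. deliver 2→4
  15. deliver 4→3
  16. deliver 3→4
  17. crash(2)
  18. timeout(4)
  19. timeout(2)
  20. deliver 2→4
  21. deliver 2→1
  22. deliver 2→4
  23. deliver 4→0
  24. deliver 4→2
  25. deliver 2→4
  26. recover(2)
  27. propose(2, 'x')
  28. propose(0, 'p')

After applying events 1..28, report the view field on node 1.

1. propose(0,'w'):  nop
2. deliver 0→2:  <2:back v0 w>
3. deliver 2→0:  nop
4. deliver 1→0:  nop
5. deliver 3→1:  nop
6. deliver 1→0:  nop
7. deliver 1→0:  nop
8. propose(4,'p'):  nop
9. deliver 4→0:  nop
10. deliver 0→4:  <4:back v0 w>
11. deliver 4→1:  nop
12. deliver 1→4:  nop
13. deliver 4→2:  nop
14. deliver 2→4:  nop
15. deliver 4→3:  nop
16. deliver 3→4:  nop
17. crash(2):  <2:✗back v0 w>
18. timeout(4):  <4:back v1 w>
19. timeout(2):  nop
20. deliver 2→4:  nop
21. deliver 2→1:  nop
22. deliver 2→4:  nop
23. deliver 4→0:  <0:prim v0 w>
24. deliver 4→2:  nop
25. deliver 2→4:  nop
26. recover(2):  <2:back v0 w>
27. propose(2,'x'):  nop
28. propose(0,'p'):  nop

0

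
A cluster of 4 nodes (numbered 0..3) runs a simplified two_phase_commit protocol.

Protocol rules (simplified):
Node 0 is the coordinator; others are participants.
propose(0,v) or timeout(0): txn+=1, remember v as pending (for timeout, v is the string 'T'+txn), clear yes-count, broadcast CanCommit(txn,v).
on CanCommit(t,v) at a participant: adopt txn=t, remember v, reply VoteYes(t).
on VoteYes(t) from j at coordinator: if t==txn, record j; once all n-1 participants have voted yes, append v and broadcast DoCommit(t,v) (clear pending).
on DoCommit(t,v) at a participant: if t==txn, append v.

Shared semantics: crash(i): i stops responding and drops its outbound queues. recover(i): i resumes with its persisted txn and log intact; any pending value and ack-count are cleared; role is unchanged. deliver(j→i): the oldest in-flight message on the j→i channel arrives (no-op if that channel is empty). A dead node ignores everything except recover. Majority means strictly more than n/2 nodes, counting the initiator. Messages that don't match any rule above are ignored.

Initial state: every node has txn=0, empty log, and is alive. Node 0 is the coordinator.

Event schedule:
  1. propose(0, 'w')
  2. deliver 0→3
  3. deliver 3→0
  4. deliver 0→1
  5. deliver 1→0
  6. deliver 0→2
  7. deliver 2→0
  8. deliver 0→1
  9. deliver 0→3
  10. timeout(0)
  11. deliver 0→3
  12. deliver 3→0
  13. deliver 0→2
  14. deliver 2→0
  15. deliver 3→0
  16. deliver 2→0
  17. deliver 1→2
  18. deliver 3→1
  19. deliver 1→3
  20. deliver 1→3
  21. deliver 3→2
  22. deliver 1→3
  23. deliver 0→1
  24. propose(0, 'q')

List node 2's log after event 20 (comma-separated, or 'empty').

w

after 1 — propose(0,'w'): n0:coor/t1/[-]
after 2 — deliver 0→3: n3:part/t1/[-]
after 3 — deliver 3→0: ·
after 4 — deliver 0→1: n1:part/t1/[-]
after 5 — deliver 1→0: ·
after 6 — deliver 0→2: n2:part/t1/[-]
after 7 — deliver 2→0: n0:coor/t1/[w]
after 8 — deliver 0→1: n1:part/t1/[w]
after 9 — deliver 0→3: n3:part/t1/[w]
after 10 — timeout(0): n0:coor/t2/[w]
after 11 — deliver 0→3: n3:part/t2/[w]
after 12 — deliver 3→0: ·
after 13 — deliver 0→2: n2:part/t1/[w]
after 14 — deliver 2→0: ·
after 15 — deliver 3→0: ·
after 16 — deliver 2→0: ·
after 17 — deliver 1→2: ·
after 18 — deliver 3→1: ·
after 19 — deliver 1→3: ·
after 20 — deliver 1→3: ·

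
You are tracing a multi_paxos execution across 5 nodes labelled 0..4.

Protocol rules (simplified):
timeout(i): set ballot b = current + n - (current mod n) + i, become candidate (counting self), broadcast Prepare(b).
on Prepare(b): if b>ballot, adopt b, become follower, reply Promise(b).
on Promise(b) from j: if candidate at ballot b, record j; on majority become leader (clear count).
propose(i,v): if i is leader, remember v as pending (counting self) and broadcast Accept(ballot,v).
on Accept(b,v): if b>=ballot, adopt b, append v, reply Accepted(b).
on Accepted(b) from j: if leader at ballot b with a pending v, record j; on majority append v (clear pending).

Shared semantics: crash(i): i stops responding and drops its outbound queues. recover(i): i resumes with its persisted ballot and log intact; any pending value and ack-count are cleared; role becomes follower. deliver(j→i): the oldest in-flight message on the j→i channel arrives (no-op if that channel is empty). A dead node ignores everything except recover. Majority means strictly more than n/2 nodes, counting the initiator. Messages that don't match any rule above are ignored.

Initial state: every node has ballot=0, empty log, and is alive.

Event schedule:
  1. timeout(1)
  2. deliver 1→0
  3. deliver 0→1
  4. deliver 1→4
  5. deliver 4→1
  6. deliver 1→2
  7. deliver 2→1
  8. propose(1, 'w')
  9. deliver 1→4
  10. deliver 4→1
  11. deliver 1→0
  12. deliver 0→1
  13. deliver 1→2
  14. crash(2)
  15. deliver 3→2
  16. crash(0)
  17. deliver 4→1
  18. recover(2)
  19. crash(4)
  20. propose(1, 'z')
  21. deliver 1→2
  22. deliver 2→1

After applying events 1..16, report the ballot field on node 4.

6

after 1 — timeout(1): n1:cand/b6/[-]
after 2 — deliver 1→0: n0:foll/b6/[-]
after 3 — deliver 0→1: ·
after 4 — deliver 1→4: n4:foll/b6/[-]
after 5 — deliver 4→1: n1:lead/b6/[-]
after 6 — deliver 1→2: n2:foll/b6/[-]
after 7 — deliver 2→1: ·
after 8 — propose(1,'w'): ·
after 9 — deliver 1→4: n4:foll/b6/[w]
after 10 — deliver 4→1: ·
after 11 — deliver 1→0: n0:foll/b6/[w]
after 12 — deliver 0→1: n1:lead/b6/[w]
after 13 — deliver 1→2: n2:foll/b6/[w]
after 14 — crash(2): n2:✗foll/b6/[w]
after 15 — deliver 3→2: ·
after 16 — crash(0): n0:✗foll/b6/[w]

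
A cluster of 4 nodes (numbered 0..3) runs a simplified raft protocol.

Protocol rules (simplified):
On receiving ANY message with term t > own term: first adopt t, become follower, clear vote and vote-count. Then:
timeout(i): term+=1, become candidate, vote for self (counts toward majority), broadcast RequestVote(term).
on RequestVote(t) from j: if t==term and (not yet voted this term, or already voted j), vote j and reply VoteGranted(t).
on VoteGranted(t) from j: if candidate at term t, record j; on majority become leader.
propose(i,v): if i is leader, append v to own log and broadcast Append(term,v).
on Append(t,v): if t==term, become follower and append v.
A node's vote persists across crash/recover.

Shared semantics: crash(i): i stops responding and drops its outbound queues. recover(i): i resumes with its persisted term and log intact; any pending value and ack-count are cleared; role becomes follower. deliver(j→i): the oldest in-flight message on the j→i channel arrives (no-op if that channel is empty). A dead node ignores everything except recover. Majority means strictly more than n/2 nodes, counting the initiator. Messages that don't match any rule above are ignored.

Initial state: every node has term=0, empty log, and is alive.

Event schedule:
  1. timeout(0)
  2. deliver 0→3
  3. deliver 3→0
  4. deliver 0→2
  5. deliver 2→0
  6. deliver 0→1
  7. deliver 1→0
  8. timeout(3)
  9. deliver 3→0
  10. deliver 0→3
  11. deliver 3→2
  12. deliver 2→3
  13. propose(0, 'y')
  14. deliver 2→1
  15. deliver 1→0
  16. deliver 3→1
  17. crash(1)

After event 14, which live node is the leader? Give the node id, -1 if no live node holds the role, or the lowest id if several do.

3

1. timeout(0):  <0:cand t1 ->
2. deliver 0→3:  <3:foll t1 ->
3. deliver 3→0:  nop
4. deliver 0→2:  <2:foll t1 ->
5. deliver 2→0:  <0:lead t1 ->
6. deliver 0→1:  <1:foll t1 ->
7. deliver 1→0:  nop
8. timeout(3):  <3:cand t2 ->
9. deliver 3→0:  <0:foll t2 ->
10. deliver 0→3:  nop
11. deliver 3→2:  <2:foll t2 ->
12. deliver 2→3:  <3:lead t2 ->
13. propose(0,'y'):  nop
14. deliver 2→1:  nop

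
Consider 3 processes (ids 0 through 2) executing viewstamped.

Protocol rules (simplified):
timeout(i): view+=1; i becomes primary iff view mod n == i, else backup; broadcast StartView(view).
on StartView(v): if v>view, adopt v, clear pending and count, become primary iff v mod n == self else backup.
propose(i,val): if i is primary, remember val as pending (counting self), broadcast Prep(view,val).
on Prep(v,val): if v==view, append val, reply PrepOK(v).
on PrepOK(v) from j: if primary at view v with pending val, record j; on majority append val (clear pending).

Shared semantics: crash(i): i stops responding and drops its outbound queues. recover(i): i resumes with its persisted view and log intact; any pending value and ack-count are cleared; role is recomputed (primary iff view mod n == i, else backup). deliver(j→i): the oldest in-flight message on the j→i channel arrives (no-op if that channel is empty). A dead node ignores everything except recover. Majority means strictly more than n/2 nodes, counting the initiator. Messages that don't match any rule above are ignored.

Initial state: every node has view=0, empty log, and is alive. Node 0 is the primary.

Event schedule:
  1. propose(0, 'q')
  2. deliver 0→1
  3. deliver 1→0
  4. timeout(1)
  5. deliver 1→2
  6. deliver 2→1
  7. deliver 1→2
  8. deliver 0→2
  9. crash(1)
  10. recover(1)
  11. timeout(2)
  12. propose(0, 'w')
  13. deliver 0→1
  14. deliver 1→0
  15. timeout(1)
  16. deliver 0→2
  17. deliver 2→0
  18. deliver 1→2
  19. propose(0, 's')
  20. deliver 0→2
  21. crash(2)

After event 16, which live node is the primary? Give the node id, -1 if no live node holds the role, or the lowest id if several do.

0

1. propose(0,'q'):  nop
2. deliver 0→1:  <1:back v0 q>
3. deliver 1→0:  <0:prim v0 q>
4. timeout(1):  <1:prim v1 q>
5. deliver 1→2:  <2:back v1 ->
6. deliver 2→1:  nop
7. deliver 1→2:  nop
8. deliver 0→2:  nop
9. crash(1):  <1:✗prim v1 q>
10. recover(1):  <1:prim v1 q>
11. timeout(2):  <2:prim v2 ->
12. propose(0,'w'):  nop
13. deliver 0→1:  nop
14. deliver 1→0:  nop
15. timeout(1):  <1:back v2 q>
16. deliver 0→2:  nop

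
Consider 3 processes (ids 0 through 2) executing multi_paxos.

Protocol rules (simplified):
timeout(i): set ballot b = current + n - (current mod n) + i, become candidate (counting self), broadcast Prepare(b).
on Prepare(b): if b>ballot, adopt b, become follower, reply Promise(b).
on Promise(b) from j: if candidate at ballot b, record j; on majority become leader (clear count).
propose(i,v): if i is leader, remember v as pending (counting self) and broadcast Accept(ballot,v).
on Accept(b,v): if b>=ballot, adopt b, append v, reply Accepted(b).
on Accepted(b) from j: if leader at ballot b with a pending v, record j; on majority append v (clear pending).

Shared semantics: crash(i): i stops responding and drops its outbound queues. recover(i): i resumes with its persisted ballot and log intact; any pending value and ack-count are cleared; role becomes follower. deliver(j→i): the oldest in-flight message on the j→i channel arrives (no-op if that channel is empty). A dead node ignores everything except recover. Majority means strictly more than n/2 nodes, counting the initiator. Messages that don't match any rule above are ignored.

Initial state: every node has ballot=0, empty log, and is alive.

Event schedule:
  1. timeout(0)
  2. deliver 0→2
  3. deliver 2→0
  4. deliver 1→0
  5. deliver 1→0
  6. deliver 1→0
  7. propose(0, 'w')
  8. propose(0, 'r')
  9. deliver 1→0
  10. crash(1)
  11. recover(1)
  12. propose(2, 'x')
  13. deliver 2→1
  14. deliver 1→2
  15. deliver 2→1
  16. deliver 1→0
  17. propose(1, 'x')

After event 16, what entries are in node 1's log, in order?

after 1 — timeout(0): n0:cand/b3/[-]
after 2 — deliver 0→2: n2:foll/b3/[-]
after 3 — deliver 2→0: n0:lead/b3/[-]
after 4 — deliver 1→0: ·
after 5 — deliver 1→0: ·
after 6 — deliver 1→0: ·
after 7 — propose(0,'w'): ·
after 8 — propose(0,'r'): ·
after 9 — deliver 1→0: ·
after 10 — crash(1): n1:✗foll/b0/[-]
after 11 — recover(1): n1:foll/b0/[-]
after 12 — propose(2,'x'): ·
after 13 — deliver 2→1: ·
after 14 — deliver 1→2: ·
after 15 — deliver 2→1: ·
after 16 — deliver 1→0: ·

empty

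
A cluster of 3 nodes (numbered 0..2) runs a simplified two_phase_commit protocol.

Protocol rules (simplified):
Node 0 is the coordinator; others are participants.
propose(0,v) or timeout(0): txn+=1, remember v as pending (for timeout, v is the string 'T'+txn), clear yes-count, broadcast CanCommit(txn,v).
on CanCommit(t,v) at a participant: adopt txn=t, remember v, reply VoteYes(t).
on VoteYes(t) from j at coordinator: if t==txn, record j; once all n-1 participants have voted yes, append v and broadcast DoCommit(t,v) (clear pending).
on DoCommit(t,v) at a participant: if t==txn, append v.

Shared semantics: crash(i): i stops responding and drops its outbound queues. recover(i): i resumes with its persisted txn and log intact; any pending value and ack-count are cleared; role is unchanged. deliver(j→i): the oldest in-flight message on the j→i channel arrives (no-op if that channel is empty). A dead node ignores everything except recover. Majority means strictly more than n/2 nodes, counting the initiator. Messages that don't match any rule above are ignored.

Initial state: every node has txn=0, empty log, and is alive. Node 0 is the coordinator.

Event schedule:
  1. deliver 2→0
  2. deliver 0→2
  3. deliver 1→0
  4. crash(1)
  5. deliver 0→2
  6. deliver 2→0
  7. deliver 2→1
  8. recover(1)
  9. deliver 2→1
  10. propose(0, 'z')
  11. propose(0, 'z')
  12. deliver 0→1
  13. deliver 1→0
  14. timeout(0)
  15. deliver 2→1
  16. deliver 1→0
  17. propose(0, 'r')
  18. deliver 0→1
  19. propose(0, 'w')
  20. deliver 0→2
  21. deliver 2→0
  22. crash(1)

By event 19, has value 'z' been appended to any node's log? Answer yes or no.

[1] deliver 2→0 → ∅
[2] deliver 0→2 → ∅
[3] deliver 1→0 → ∅
[4] crash(1) → N1(✗part t0 [-])
[5] deliver 0→2 → ∅
[6] deliver 2→0 → ∅
[7] deliver 2→1 → ∅
[8] recover(1) → N1(part t0 [-])
[9] deliver 2→1 → ∅
[10] propose(0,'z') → N0(coor t1 [-])
[11] propose(0,'z') → N0(coor t2 [-])
[12] deliver 0→1 → N1(part t1 [-])
[13] deliver 1→0 → ∅
[14] timeout(0) → N0(coor t3 [-])
[15] deliver 2→1 → ∅
[16] deliver 1→0 → ∅
[17] propose(0,'r') → N0(coor t4 [-])
[18] deliver 0→1 → N1(part t2 [-])
[19] propose(0,'w') → N0(coor t5 [-])

no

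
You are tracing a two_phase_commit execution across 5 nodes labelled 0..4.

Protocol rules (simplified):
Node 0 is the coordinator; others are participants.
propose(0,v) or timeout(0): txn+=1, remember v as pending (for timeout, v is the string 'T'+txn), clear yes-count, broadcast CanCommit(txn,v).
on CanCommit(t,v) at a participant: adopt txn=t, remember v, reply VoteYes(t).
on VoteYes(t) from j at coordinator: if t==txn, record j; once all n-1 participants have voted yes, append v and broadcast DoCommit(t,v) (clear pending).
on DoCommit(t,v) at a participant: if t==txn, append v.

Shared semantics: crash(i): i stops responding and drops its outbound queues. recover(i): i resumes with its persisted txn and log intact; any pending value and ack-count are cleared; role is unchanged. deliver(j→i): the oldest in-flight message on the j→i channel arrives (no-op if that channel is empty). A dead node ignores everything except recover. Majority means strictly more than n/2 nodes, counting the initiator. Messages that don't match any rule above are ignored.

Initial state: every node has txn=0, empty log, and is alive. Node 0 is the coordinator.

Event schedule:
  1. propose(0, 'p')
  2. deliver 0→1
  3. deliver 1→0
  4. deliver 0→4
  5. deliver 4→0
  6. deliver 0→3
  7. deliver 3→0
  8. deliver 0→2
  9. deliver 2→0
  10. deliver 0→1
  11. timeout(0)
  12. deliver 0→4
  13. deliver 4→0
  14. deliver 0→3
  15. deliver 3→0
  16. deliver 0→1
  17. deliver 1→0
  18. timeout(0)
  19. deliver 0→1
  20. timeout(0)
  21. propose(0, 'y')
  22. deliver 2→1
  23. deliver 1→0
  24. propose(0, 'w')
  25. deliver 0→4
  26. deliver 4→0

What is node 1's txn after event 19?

after 1 — propose(0,'p'): n0:coor/t1/[-]
after 2 — deliver 0→1: n1:part/t1/[-]
after 3 — deliver 1→0: ·
after 4 — deliver 0→4: n4:part/t1/[-]
after 5 — deliver 4→0: ·
after 6 — deliver 0→3: n3:part/t1/[-]
after 7 — deliver 3→0: ·
after 8 — deliver 0→2: n2:part/t1/[-]
after 9 — deliver 2→0: n0:coor/t1/[p]
after 10 — deliver 0→1: n1:part/t1/[p]
after 11 — timeout(0): n0:coor/t2/[p]
after 12 — deliver 0→4: n4:part/t1/[p]
after 13 — deliver 4→0: ·
after 14 — deliver 0→3: n3:part/t1/[p]
after 15 — deliver 3→0: ·
after 16 — deliver 0→1: n1:part/t2/[p]
after 17 — deliver 1→0: ·
after 18 — timeout(0): n0:coor/t3/[p]
after 19 — deliver 0→1: n1:part/t3/[p]

3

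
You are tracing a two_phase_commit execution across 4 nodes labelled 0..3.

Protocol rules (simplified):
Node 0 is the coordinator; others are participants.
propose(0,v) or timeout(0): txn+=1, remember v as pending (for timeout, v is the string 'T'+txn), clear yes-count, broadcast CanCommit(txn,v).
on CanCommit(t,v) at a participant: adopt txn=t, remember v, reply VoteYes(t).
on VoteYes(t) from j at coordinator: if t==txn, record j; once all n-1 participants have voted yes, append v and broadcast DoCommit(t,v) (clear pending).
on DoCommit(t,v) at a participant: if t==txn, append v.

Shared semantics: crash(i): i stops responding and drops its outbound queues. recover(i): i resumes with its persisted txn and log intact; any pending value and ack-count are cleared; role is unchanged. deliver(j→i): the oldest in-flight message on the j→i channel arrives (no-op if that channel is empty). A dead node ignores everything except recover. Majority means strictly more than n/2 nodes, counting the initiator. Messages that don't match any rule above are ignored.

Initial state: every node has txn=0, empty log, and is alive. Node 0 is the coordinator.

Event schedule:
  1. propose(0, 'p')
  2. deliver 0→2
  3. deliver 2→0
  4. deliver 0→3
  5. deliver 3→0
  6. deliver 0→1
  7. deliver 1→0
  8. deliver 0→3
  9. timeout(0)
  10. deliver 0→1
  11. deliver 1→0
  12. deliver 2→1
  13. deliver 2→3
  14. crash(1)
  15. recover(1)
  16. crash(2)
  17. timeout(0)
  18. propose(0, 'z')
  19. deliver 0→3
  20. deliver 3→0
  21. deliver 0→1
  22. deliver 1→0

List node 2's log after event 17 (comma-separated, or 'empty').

empty

[1] propose(0,'p') → N0(coor t1 [-])
[2] deliver 0→2 → N2(part t1 [-])
[3] deliver 2→0 → ∅
[4] deliver 0→3 → N3(part t1 [-])
[5] deliver 3→0 → ∅
[6] deliver 0→1 → N1(part t1 [-])
[7] deliver 1→0 → N0(coor t1 [p])
[8] deliver 0→3 → N3(part t1 [p])
[9] timeout(0) → N0(coor t2 [p])
[10] deliver 0→1 → N1(part t1 [p])
[11] deliver 1→0 → ∅
[12] deliver 2→1 → ∅
[13] deliver 2→3 → ∅
[14] crash(1) → N1(✗part t1 [p])
[15] recover(1) → N1(part t1 [p])
[16] crash(2) → N2(✗part t1 [-])
[17] timeout(0) → N0(coor t3 [p])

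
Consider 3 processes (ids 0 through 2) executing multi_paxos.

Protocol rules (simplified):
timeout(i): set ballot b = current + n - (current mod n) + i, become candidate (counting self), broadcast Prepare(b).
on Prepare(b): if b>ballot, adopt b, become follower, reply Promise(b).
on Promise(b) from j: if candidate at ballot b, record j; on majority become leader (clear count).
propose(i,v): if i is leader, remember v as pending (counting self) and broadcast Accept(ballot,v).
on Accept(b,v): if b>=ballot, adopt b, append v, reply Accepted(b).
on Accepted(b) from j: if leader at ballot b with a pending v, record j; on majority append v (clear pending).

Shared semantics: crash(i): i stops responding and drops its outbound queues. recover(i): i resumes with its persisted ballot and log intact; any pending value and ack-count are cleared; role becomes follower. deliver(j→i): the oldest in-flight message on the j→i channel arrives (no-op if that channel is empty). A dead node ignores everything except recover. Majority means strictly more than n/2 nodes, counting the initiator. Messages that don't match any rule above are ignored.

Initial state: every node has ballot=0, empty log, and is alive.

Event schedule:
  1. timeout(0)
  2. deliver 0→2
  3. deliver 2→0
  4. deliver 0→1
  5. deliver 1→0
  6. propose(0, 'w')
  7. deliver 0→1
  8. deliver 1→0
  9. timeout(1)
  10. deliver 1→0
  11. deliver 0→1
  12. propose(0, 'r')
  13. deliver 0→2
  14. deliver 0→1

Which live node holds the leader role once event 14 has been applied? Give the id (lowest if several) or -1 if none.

[1] timeout(0) → N0(cand b3 [-])
[2] deliver 0→2 → N2(foll b3 [-])
[3] deliver 2→0 → N0(lead b3 [-])
[4] deliver 0→1 → N1(foll b3 [-])
[5] deliver 1→0 → ∅
[6] propose(0,'w') → ∅
[7] deliver 0→1 → N1(foll b3 [w])
[8] deliver 1→0 → N0(lead b3 [w])
[9] timeout(1) → N1(cand b7 [w])
[10] deliver 1→0 → N0(foll b7 [w])
[11] deliver 0→1 → N1(lead b7 [w])
[12] propose(0,'r') → ∅
[13] deliver 0→2 → N2(foll b3 [w])
[14] deliver 0→1 → ∅

1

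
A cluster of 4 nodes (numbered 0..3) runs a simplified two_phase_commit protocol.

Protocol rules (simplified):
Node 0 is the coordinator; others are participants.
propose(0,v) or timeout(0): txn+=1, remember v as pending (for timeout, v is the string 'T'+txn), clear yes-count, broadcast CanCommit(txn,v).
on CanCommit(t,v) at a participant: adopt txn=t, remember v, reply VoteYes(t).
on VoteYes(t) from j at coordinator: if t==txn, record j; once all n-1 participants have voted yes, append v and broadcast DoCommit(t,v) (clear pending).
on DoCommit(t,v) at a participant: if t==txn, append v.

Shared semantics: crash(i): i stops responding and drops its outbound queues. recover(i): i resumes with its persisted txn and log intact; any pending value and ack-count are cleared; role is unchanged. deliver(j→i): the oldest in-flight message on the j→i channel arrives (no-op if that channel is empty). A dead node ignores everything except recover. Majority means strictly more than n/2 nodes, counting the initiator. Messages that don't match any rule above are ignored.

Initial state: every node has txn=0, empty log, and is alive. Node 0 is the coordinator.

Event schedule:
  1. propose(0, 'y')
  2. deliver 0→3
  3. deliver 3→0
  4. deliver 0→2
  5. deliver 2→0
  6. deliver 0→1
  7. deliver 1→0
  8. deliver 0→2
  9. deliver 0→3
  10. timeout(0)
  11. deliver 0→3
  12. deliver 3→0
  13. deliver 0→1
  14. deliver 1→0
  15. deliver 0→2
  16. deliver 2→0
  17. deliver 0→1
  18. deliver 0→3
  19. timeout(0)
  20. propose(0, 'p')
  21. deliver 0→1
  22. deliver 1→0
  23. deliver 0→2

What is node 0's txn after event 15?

[1] propose(0,'y') → N0(coor t1 [-])
[2] deliver 0→3 → N3(part t1 [-])
[3] deliver 3→0 → ∅
[4] deliver 0→2 → N2(part t1 [-])
[5] deliver 2→0 → ∅
[6] deliver 0→1 → N1(part t1 [-])
[7] deliver 1→0 → N0(coor t1 [y])
[8] deliver 0→2 → N2(part t1 [y])
[9] deliver 0→3 → N3(part t1 [y])
[10] timeout(0) → N0(coor t2 [y])
[11] deliver 0→3 → N3(part t2 [y])
[12] deliver 3→0 → ∅
[13] deliver 0→1 → N1(part t1 [y])
[14] deliver 1→0 → ∅
[15] deliver 0→2 → N2(part t2 [y])

2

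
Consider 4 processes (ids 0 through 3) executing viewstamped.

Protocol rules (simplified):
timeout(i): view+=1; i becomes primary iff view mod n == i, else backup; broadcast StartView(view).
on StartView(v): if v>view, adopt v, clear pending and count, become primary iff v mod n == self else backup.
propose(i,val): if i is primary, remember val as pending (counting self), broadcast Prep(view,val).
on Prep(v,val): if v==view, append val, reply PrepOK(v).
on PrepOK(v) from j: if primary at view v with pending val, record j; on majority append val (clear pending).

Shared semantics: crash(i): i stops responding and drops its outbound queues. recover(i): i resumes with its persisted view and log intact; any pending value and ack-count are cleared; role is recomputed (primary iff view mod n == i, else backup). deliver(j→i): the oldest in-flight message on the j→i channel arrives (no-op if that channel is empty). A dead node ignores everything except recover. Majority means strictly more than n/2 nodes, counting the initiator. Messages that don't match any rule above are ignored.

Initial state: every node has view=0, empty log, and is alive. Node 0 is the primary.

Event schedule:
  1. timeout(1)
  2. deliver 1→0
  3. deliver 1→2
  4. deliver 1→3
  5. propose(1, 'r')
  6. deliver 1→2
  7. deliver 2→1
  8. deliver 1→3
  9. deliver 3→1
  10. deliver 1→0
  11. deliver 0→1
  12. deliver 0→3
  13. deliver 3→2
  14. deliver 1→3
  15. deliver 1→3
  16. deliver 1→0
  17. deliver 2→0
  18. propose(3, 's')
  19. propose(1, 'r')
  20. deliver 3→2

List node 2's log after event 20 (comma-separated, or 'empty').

[1] timeout(1) → N1(prim v1 [-])
[2] deliver 1→0 → N0(back v1 [-])
[3] deliver 1→2 → N2(back v1 [-])
[4] deliver 1→3 → N3(back v1 [-])
[5] propose(1,'r') → ∅
[6] deliver 1→2 → N2(back v1 [r])
[7] deliver 2→1 → ∅
[8] deliver 1→3 → N3(back v1 [r])
[9] deliver 3→1 → N1(prim v1 [r])
[10] deliver 1→0 → N0(back v1 [r])
[11] deliver 0→1 → ∅
[12] deliver 0→3 → ∅
[13] deliver 3→2 → ∅
[14] deliver 1→3 → ∅
[15] deliver 1→3 → ∅
[16] deliver 1→0 → ∅
[17] deliver 2→0 → ∅
[18] propose(3,'s') → ∅
[19] propose(1,'r') → ∅
[20] deliver 3→2 → ∅

r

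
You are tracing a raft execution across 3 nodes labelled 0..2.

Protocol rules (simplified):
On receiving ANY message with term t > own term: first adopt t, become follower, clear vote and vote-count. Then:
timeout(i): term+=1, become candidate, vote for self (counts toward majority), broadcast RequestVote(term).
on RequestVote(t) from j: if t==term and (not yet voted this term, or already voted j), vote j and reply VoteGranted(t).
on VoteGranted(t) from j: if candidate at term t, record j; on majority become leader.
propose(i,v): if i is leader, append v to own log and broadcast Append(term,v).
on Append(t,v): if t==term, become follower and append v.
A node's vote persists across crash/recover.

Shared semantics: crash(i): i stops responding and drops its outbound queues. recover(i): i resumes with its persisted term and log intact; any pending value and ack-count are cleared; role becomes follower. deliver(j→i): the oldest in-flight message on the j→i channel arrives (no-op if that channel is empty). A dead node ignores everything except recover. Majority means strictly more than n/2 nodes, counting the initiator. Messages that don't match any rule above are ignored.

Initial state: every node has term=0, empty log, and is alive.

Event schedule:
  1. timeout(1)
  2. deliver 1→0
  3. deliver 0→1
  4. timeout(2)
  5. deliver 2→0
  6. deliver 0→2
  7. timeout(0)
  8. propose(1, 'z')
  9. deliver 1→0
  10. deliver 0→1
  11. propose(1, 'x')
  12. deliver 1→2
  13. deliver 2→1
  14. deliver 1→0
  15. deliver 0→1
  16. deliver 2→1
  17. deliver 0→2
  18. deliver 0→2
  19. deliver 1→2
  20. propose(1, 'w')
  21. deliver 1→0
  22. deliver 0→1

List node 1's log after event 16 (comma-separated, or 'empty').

e1 timeout(1): 1[cand,t=1,-]
e2 deliver 1→0: 0[foll,t=1,-]
e3 deliver 0→1: 1[lead,t=1,-]
e4 timeout(2): 2[cand,t=1,-]
e5 deliver 2→0: ·
e6 deliver 0→2: ·
e7 timeout(0): 0[cand,t=2,-]
e8 propose(1,'z'): 1[lead,t=1,z]
e9 deliver 1→0: ·
e10 deliver 0→1: 1[foll,t=2,z]
e11 propose(1,'x'): ·
e12 deliver 1→2: ·
e13 deliver 2→1: ·
e14 deliver 1→0: 0[lead,t=2,-]
e15 deliver 0→1: ·
e16 deliver 2→1: ·

z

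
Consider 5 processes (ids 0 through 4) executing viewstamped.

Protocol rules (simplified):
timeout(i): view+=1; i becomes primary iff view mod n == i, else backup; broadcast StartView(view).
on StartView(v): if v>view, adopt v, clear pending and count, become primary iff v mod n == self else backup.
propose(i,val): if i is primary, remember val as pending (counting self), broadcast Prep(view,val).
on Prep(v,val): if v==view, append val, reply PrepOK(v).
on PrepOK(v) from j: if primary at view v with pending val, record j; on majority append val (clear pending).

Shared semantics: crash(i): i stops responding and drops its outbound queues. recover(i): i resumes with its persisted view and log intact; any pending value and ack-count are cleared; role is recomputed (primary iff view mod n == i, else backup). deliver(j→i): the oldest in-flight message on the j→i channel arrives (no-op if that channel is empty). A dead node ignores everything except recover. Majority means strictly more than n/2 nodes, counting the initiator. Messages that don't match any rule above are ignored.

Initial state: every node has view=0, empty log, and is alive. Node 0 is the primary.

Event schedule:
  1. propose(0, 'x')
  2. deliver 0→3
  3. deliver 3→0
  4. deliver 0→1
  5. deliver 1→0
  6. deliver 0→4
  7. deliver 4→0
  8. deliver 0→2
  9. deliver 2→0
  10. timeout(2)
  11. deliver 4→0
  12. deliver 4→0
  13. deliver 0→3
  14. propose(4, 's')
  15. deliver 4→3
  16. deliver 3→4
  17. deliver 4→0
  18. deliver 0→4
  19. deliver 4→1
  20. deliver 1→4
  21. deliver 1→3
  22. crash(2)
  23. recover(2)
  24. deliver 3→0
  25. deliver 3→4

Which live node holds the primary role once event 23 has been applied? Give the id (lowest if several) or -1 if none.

0

e1 propose(0,'x'): ·
e2 deliver 0→3: 3[back,v=0,x]
e3 deliver 3→0: ·
e4 deliver 0→1: 1[back,v=0,x]
e5 deliver 1→0: 0[prim,v=0,x]
e6 deliver 0→4: 4[back,v=0,x]
e7 deliver 4→0: ·
e8 deliver 0→2: 2[back,v=0,x]
e9 deliver 2→0: ·
e10 timeout(2): 2[back,v=1,x]
e11 deliver 4→0: ·
e12 deliver 4→0: ·
e13 deliver 0→3: ·
e14 propose(4,'s'): ·
e15 deliver 4→3: ·
e16 deliver 3→4: ·
e17 deliver 4→0: ·
e18 deliver 0→4: ·
e19 deliver 4→1: ·
e20 deliver 1→4: ·
e21 deliver 1→3: ·
e22 crash(2): 2[✗back,v=1,x]
e23 recover(2): 2[back,v=1,x]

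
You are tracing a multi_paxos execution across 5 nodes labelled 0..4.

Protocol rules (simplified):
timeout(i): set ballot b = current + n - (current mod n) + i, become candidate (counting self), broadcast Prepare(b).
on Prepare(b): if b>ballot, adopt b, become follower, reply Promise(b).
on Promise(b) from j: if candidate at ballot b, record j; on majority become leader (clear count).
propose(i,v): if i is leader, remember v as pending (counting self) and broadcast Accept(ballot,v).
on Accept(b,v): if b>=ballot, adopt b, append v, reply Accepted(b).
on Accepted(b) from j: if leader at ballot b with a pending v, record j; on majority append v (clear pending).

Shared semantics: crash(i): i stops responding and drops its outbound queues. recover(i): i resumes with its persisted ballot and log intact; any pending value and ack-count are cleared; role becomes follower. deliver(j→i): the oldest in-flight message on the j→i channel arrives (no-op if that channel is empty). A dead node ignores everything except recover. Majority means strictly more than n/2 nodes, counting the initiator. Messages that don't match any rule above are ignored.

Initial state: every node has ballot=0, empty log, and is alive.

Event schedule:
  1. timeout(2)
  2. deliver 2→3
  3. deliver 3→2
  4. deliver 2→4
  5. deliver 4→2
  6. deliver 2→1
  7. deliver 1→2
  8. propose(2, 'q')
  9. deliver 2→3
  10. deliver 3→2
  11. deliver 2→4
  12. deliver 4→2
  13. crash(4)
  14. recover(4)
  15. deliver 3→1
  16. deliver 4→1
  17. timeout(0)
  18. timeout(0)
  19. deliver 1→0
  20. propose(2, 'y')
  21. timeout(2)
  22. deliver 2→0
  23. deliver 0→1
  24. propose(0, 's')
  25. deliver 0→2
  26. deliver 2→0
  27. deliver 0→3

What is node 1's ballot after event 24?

7

e1 timeout(2): 2[cand,b=7,-]
e2 deliver 2→3: 3[foll,b=7,-]
e3 deliver 3→2: ·
e4 deliver 2→4: 4[foll,b=7,-]
e5 deliver 4→2: 2[lead,b=7,-]
e6 deliver 2→1: 1[foll,b=7,-]
e7 deliver 1→2: ·
e8 propose(2,'q'): ·
e9 deliver 2→3: 3[foll,b=7,q]
e10 deliver 3→2: ·
e11 deliver 2→4: 4[foll,b=7,q]
e12 deliver 4→2: 2[lead,b=7,q]
e13 crash(4): 4[✗foll,b=7,q]
e14 recover(4): 4[foll,b=7,q]
e15 deliver 3→1: ·
e16 deliver 4→1: ·
e17 timeout(0): 0[cand,b=5,-]
e18 timeout(0): 0[cand,b=10,-]
e19 deliver 1→0: ·
e20 propose(2,'y'): ·
e21 timeout(2): 2[cand,b=12,q]
e22 deliver 2→0: ·
e23 deliver 0→1: ·
e24 propose(0,'s'): ·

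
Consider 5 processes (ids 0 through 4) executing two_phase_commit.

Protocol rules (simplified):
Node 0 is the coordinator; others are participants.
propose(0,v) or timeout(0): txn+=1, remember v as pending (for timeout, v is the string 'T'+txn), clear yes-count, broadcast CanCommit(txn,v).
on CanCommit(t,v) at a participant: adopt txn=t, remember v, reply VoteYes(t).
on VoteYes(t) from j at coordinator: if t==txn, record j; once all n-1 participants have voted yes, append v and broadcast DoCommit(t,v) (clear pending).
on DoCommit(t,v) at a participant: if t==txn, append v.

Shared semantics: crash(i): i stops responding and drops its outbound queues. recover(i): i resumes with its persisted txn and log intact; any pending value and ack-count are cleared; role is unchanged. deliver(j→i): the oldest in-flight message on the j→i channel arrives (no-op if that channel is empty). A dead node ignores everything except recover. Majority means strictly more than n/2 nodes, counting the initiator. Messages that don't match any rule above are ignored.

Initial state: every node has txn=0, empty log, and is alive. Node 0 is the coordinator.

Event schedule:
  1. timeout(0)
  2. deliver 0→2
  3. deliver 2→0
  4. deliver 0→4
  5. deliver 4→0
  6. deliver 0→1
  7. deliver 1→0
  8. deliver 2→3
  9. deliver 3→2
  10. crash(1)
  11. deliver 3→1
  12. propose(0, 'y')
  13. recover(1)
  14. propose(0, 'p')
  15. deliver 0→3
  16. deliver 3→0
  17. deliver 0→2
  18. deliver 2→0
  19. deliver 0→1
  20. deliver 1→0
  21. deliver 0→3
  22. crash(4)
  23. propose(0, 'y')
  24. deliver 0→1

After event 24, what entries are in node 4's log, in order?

after 1 — timeout(0): n0:coor/t1/[-]
after 2 — deliver 0→2: n2:part/t1/[-]
after 3 — deliver 2→0: ·
after 4 — deliver 0→4: n4:part/t1/[-]
after 5 — deliver 4→0: ·
after 6 — deliver 0→1: n1:part/t1/[-]
after 7 — deliver 1→0: ·
after 8 — deliver 2→3: ·
after 9 — deliver 3→2: ·
after 10 — crash(1): n1:✗part/t1/[-]
after 11 — deliver 3→1: ·
after 12 — propose(0,'y'): n0:coor/t2/[-]
after 13 — recover(1): n1:part/t1/[-]
after 14 — propose(0,'p'): n0:coor/t3/[-]
after 15 — deliver 0→3: n3:part/t1/[-]
after 16 — deliver 3→0: ·
after 17 — deliver 0→2: n2:part/t2/[-]
after 18 — deliver 2→0: ·
after 19 — deliver 0→1: n1:part/t2/[-]
after 20 — deliver 1→0: ·
after 21 — deliver 0→3: n3:part/t2/[-]
after 22 — crash(4): n4:✗part/t1/[-]
after 23 — propose(0,'y'): n0:coor/t4/[-]
after 24 — deliver 0→1: n1:part/t3/[-]

empty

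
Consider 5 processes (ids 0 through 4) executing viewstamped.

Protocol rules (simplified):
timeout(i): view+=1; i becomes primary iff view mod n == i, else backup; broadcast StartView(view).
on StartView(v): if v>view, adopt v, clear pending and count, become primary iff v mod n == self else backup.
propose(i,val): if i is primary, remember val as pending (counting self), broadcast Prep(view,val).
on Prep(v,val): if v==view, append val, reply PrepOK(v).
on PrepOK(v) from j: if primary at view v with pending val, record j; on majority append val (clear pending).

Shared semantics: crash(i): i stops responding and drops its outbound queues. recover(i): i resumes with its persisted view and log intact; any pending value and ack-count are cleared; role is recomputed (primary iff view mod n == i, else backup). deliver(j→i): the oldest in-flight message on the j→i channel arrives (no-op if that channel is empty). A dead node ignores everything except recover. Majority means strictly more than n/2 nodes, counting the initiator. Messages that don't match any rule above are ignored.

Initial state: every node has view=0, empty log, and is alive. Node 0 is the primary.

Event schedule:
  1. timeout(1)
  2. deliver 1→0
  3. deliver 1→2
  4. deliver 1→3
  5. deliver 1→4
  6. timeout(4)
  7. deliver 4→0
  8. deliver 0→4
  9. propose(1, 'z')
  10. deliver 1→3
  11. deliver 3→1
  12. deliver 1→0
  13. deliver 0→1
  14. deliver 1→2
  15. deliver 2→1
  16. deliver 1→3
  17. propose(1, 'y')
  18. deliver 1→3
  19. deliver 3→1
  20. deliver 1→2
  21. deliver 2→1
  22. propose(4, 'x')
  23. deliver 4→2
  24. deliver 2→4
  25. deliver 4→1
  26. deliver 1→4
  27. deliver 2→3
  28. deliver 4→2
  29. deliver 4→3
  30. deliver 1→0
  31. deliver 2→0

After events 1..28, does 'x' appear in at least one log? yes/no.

no

e1 timeout(1): 1[prim,v=1,-]
e2 deliver 1→0: 0[back,v=1,-]
e3 deliver 1→2: 2[back,v=1,-]
e4 deliver 1→3: 3[back,v=1,-]
e5 deliver 1→4: 4[back,v=1,-]
e6 timeout(4): 4[back,v=2,-]
e7 deliver 4→0: 0[back,v=2,-]
e8 deliver 0→4: ·
e9 propose(1,'z'): ·
e10 deliver 1→3: 3[back,v=1,z]
e11 deliver 3→1: ·
e12 deliver 1→0: ·
e13 deliver 0→1: ·
e14 deliver 1→2: 2[back,v=1,z]
e15 deliver 2→1: 1[prim,v=1,z]
e16 deliver 1→3: ·
e17 propose(1,'y'): ·
e18 deliver 1→3: 3[back,v=1,z,y]
e19 deliver 3→1: ·
e20 deliver 1→2: 2[back,v=1,z,y]
e21 deliver 2→1: 1[prim,v=1,z,y]
e22 propose(4,'x'): ·
e23 deliver 4→2: 2[prim,v=2,z,y]
e24 deliver 2→4: ·
e25 deliver 4→1: 1[back,v=2,z,y]
e26 deliver 1→4: ·
e27 deliver 2→3: ·
e28 deliver 4→2: ·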